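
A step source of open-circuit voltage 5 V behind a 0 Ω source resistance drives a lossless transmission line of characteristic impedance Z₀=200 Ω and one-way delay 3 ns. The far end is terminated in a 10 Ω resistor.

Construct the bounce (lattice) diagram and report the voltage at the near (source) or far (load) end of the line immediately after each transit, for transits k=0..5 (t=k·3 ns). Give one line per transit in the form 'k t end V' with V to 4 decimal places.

0 0 source 5.0000
1 3 load 0.4762
2 6 source 5.0000
3 9 load 0.9070
4 12 source 5.0000
5 15 load 1.2968

Γ_L=-0.904762, Γ_S=-1.000000; launch V₁=5·200/200=5.000000
k=0 src: V=5.0000
k=1 load: inc=5.000000, refl=5.000000·-0.904762=-4.5238; V=0.000000+5.000000+-4.523810=0.4762
k=2 src: inc=-4.523810, refl=-4.523810·-1.000000=4.5238; V=5.000000+-4.523810+4.523810=5.0000
k=3 load: inc=4.523810, refl=4.523810·-0.904762=-4.0930; V=0.476190+4.523810+-4.092971=0.9070
k=4 src: inc=-4.092971, refl=-4.092971·-1.000000=4.0930; V=5.000000+-4.092971+4.092971=5.0000
k=5 load: inc=4.092971, refl=4.092971·-0.904762=-3.7032; V=0.907029+4.092971+-3.703164=1.2968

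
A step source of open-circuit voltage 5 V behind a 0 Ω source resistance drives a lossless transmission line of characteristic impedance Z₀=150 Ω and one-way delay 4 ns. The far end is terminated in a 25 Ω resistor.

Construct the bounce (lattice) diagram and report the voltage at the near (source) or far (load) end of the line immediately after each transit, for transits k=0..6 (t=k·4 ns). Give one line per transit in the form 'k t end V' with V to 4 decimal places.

0 0 source 5.0000
1 4 load 1.4286
2 8 source 5.0000
3 12 load 2.4490
4 16 source 5.0000
5 20 load 3.1778
6 24 source 5.0000

Γ_L=-0.714286, Γ_S=-1.000000; launch V₁=5·150/150=5.000000
k=0 src: V=5.0000
k=1 load: inc=5.000000, refl=5.000000·-0.714286=-3.5714; V=0.000000+5.000000+-3.571429=1.4286
k=2 src: inc=-3.571429, refl=-3.571429·-1.000000=3.5714; V=5.000000+-3.571429+3.571429=5.0000
k=3 load: inc=3.571429, refl=3.571429·-0.714286=-2.5510; V=1.428571+3.571429+-2.551020=2.4490
k=4 src: inc=-2.551020, refl=-2.551020·-1.000000=2.5510; V=5.000000+-2.551020+2.551020=5.0000
k=5 load: inc=2.551020, refl=2.551020·-0.714286=-1.8222; V=2.448980+2.551020+-1.822157=3.1778
k=6 src: inc=-1.822157, refl=-1.822157·-1.000000=1.8222; V=5.000000+-1.822157+1.822157=5.0000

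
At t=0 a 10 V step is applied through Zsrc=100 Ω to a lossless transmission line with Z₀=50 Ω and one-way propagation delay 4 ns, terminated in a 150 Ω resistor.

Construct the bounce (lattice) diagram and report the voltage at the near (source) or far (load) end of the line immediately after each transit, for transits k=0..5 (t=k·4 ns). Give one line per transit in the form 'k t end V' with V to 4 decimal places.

Γ_L=0.500000, Γ_S=0.333333; launch V₁=10·50/150=3.333333
k=0 src: V=3.3333
k=1 load: inc=3.333333, refl=3.333333·0.500000=1.6667; V=0.000000+3.333333+1.666667=5.0000
k=2 src: inc=1.666667, refl=1.666667·0.333333=0.5556; V=3.333333+1.666667+0.555556=5.5556
k=3 load: inc=0.555556, refl=0.555556·0.500000=0.2778; V=5.000000+0.555556+0.277778=5.8333
k=4 src: inc=0.277778, refl=0.277778·0.333333=0.0926; V=5.555556+0.277778+0.092593=5.9259
k=5 load: inc=0.092593, refl=0.092593·0.500000=0.0463; V=5.833333+0.092593+0.046296=5.9722

0 0 source 3.3333
1 4 load 5.0000
2 8 source 5.5556
3 12 load 5.8333
4 16 source 5.9259
5 20 load 5.9722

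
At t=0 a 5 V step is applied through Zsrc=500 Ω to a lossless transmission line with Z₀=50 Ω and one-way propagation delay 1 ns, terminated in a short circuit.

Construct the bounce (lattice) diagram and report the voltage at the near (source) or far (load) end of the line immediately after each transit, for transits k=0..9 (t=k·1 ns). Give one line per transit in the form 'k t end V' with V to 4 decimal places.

0 0 source 0.4545
1 1 load 0.0000
2 2 source -0.3719
3 3 load 0.0000
4 4 source 0.3043
5 5 load 0.0000
6 6 source -0.2490
7 7 load 0.0000
8 8 source 0.2037
9 9 load 0.0000

Γ_L=-1.000000, Γ_S=0.818182; launch V₁=5·50/550=0.454545
k=0 src: V=0.4545
k=1 load: inc=0.454545, refl=0.454545·-1.000000=-0.4545; V=0.000000+0.454545+-0.454545=0.0000
k=2 src: inc=-0.454545, refl=-0.454545·0.818182=-0.3719; V=0.454545+-0.454545+-0.371901=-0.3719
k=3 load: inc=-0.371901, refl=-0.371901·-1.000000=0.3719; V=0.000000+-0.371901+0.371901=0.0000
k=4 src: inc=0.371901, refl=0.371901·0.818182=0.3043; V=-0.371901+0.371901+0.304282=0.3043
k=5 load: inc=0.304282, refl=0.304282·-1.000000=-0.3043; V=0.000000+0.304282+-0.304282=0.0000
k=6 src: inc=-0.304282, refl=-0.304282·0.818182=-0.2490; V=0.304282+-0.304282+-0.248958=-0.2490
k=7 load: inc=-0.248958, refl=-0.248958·-1.000000=0.2490; V=0.000000+-0.248958+0.248958=0.0000
k=8 src: inc=0.248958, refl=0.248958·0.818182=0.2037; V=-0.248958+0.248958+0.203693=0.2037
k=9 load: inc=0.203693, refl=0.203693·-1.000000=-0.2037; V=0.000000+0.203693+-0.203693=0.0000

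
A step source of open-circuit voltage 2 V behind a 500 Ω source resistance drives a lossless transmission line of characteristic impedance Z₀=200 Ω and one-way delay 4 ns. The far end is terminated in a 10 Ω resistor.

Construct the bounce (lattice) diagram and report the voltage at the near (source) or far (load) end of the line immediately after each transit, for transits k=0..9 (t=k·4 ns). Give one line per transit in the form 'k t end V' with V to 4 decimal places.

Γ_L=-0.904762, Γ_S=0.428571; launch V₁=2·200/700=0.571429
k=0 src: V=0.5714
k=1 load: inc=0.571429, refl=0.571429·-0.904762=-0.5170; V=0.000000+0.571429+-0.517007=0.0544
k=2 src: inc=-0.517007, refl=-0.517007·0.428571=-0.2216; V=0.571429+-0.517007+-0.221574=-0.1672
k=3 load: inc=-0.221574, refl=-0.221574·-0.904762=0.2005; V=0.054422+-0.221574+0.200472=0.0333
k=4 src: inc=0.200472, refl=0.200472·0.428571=0.0859; V=-0.167153+0.200472+0.085917=0.1192
k=5 load: inc=0.085917, refl=0.085917·-0.904762=-0.0777; V=0.033319+0.085917+-0.077734=0.0415
k=6 src: inc=-0.077734, refl=-0.077734·0.428571=-0.0333; V=0.119236+-0.077734+-0.033315=0.0082
k=7 load: inc=-0.033315, refl=-0.033315·-0.904762=0.0301; V=0.041502+-0.033315+0.030142=0.0383
k=8 src: inc=0.030142, refl=0.030142·0.428571=0.0129; V=0.008187+0.030142+0.012918=0.0512
k=9 load: inc=0.012918, refl=0.012918·-0.904762=-0.0117; V=0.038329+0.012918+-0.011688=0.0396

0 0 source 0.5714
1 4 load 0.0544
2 8 source -0.1672
3 12 load 0.0333
4 16 source 0.1192
5 20 load 0.0415
6 24 source 0.0082
7 28 load 0.0383
8 32 source 0.0512
9 36 load 0.0396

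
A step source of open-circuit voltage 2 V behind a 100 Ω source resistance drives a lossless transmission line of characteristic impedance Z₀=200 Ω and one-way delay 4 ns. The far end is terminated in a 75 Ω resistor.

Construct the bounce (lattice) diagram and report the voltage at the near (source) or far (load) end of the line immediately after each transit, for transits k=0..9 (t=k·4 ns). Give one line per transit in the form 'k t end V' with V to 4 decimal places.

0 0 source 1.3333
1 4 load 0.7273
2 8 source 0.9293
3 12 load 0.8375
4 16 source 0.8681
5 20 load 0.8542
6 24 source 0.8588
7 28 load 0.8567
8 32 source 0.8574
9 36 load 0.8571

Γ_L=-0.454545, Γ_S=-0.333333; launch V₁=2·200/300=1.333333
k=0 src: V=1.3333
k=1 load: inc=1.333333, refl=1.333333·-0.454545=-0.6061; V=0.000000+1.333333+-0.606061=0.7273
k=2 src: inc=-0.606061, refl=-0.606061·-0.333333=0.2020; V=1.333333+-0.606061+0.202020=0.9293
k=3 load: inc=0.202020, refl=0.202020·-0.454545=-0.0918; V=0.727273+0.202020+-0.091827=0.8375
k=4 src: inc=-0.091827, refl=-0.091827·-0.333333=0.0306; V=0.929293+-0.091827+0.030609=0.8681
k=5 load: inc=0.030609, refl=0.030609·-0.454545=-0.0139; V=0.837466+0.030609+-0.013913=0.8542
k=6 src: inc=-0.013913, refl=-0.013913·-0.333333=0.0046; V=0.868075+-0.013913+0.004638=0.8588
k=7 load: inc=0.004638, refl=0.004638·-0.454545=-0.0021; V=0.854161+0.004638+-0.002108=0.8567
k=8 src: inc=-0.002108, refl=-0.002108·-0.333333=0.0007; V=0.858799+-0.002108+0.000703=0.8574
k=9 load: inc=0.000703, refl=0.000703·-0.454545=-0.0003; V=0.856691+0.000703+-0.000319=0.8571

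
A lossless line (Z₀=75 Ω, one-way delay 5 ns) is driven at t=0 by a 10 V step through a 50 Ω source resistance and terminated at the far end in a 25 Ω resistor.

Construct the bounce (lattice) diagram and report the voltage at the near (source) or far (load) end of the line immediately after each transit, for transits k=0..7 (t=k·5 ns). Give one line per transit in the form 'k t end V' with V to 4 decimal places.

0 0 source 6.0000
1 5 load 3.0000
2 10 source 3.6000
3 15 load 3.3000
4 20 source 3.3600
5 25 load 3.3300
6 30 source 3.3360
7 35 load 3.3330

Γ_L=-0.500000, Γ_S=-0.200000; launch V₁=10·75/125=6.000000
k=0 src: V=6.0000
k=1 load: inc=6.000000, refl=6.000000·-0.500000=-3.0000; V=0.000000+6.000000+-3.000000=3.0000
k=2 src: inc=-3.000000, refl=-3.000000·-0.200000=0.6000; V=6.000000+-3.000000+0.600000=3.6000
k=3 load: inc=0.600000, refl=0.600000·-0.500000=-0.3000; V=3.000000+0.600000+-0.300000=3.3000
k=4 src: inc=-0.300000, refl=-0.300000·-0.200000=0.0600; V=3.600000+-0.300000+0.060000=3.3600
k=5 load: inc=0.060000, refl=0.060000·-0.500000=-0.0300; V=3.300000+0.060000+-0.030000=3.3300
k=6 src: inc=-0.030000, refl=-0.030000·-0.200000=0.0060; V=3.360000+-0.030000+0.006000=3.3360
k=7 load: inc=0.006000, refl=0.006000·-0.500000=-0.0030; V=3.330000+0.006000+-0.003000=3.3330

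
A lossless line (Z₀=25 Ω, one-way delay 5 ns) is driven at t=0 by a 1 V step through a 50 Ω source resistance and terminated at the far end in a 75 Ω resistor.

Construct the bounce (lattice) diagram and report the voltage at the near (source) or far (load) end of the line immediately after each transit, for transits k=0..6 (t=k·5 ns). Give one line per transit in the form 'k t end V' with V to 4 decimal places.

Γ_L=0.500000, Γ_S=0.333333; launch V₁=1·25/75=0.333333
k=0 src: V=0.3333
k=1 load: inc=0.333333, refl=0.333333·0.500000=0.1667; V=0.000000+0.333333+0.166667=0.5000
k=2 src: inc=0.166667, refl=0.166667·0.333333=0.0556; V=0.333333+0.166667+0.055556=0.5556
k=3 load: inc=0.055556, refl=0.055556·0.500000=0.0278; V=0.500000+0.055556+0.027778=0.5833
k=4 src: inc=0.027778, refl=0.027778·0.333333=0.0093; V=0.555556+0.027778+0.009259=0.5926
k=5 load: inc=0.009259, refl=0.009259·0.500000=0.0046; V=0.583333+0.009259+0.004630=0.5972
k=6 src: inc=0.004630, refl=0.004630·0.333333=0.0015; V=0.592593+0.004630+0.001543=0.5988

0 0 source 0.3333
1 5 load 0.5000
2 10 source 0.5556
3 15 load 0.5833
4 20 source 0.5926
5 25 load 0.5972
6 30 source 0.5988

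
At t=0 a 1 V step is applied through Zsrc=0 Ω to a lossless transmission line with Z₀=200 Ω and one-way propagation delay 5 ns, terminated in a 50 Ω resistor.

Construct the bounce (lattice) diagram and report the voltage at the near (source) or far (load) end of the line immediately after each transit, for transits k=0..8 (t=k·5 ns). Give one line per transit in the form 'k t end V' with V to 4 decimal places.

0 0 source 1.0000
1 5 load 0.4000
2 10 source 1.0000
3 15 load 0.6400
4 20 source 1.0000
5 25 load 0.7840
6 30 source 1.0000
7 35 load 0.8704
8 40 source 1.0000

Γ_L=-0.600000, Γ_S=-1.000000; launch V₁=1·200/200=1.000000
k=0 src: V=1.0000
k=1 load: inc=1.000000, refl=1.000000·-0.600000=-0.6000; V=0.000000+1.000000+-0.600000=0.4000
k=2 src: inc=-0.600000, refl=-0.600000·-1.000000=0.6000; V=1.000000+-0.600000+0.600000=1.0000
k=3 load: inc=0.600000, refl=0.600000·-0.600000=-0.3600; V=0.400000+0.600000+-0.360000=0.6400
k=4 src: inc=-0.360000, refl=-0.360000·-1.000000=0.3600; V=1.000000+-0.360000+0.360000=1.0000
k=5 load: inc=0.360000, refl=0.360000·-0.600000=-0.2160; V=0.640000+0.360000+-0.216000=0.7840
k=6 src: inc=-0.216000, refl=-0.216000·-1.000000=0.2160; V=1.000000+-0.216000+0.216000=1.0000
k=7 load: inc=0.216000, refl=0.216000·-0.600000=-0.1296; V=0.784000+0.216000+-0.129600=0.8704
k=8 src: inc=-0.129600, refl=-0.129600·-1.000000=0.1296; V=1.000000+-0.129600+0.129600=1.0000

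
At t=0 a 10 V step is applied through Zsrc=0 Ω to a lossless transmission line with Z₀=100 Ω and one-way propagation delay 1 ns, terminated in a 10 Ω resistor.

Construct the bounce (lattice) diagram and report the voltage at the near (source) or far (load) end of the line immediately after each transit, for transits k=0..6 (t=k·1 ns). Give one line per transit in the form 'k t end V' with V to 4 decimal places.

Γ_L=-0.818182, Γ_S=-1.000000; launch V₁=10·100/100=10.000000
k=0 src: V=10.0000
k=1 load: inc=10.000000, refl=10.000000·-0.818182=-8.1818; V=0.000000+10.000000+-8.181818=1.8182
k=2 src: inc=-8.181818, refl=-8.181818·-1.000000=8.1818; V=10.000000+-8.181818+8.181818=10.0000
k=3 load: inc=8.181818, refl=8.181818·-0.818182=-6.6942; V=1.818182+8.181818+-6.694215=3.3058
k=4 src: inc=-6.694215, refl=-6.694215·-1.000000=6.6942; V=10.000000+-6.694215+6.694215=10.0000
k=5 load: inc=6.694215, refl=6.694215·-0.818182=-5.4771; V=3.305785+6.694215+-5.477085=4.5229
k=6 src: inc=-5.477085, refl=-5.477085·-1.000000=5.4771; V=10.000000+-5.477085+5.477085=10.0000

0 0 source 10.0000
1 1 load 1.8182
2 2 source 10.0000
3 3 load 3.3058
4 4 source 10.0000
5 5 load 4.5229
6 6 source 10.0000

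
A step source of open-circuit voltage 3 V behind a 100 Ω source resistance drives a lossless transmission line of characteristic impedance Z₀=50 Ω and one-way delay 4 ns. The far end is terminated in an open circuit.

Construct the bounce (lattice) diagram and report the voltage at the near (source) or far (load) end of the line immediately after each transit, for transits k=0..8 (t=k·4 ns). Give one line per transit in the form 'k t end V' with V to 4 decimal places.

Γ_L=1.000000, Γ_S=0.333333; launch V₁=3·50/150=1.000000
k=0 src: V=1.0000
k=1 load: inc=1.000000, refl=1.000000·1.000000=1.0000; V=0.000000+1.000000+1.000000=2.0000
k=2 src: inc=1.000000, refl=1.000000·0.333333=0.3333; V=1.000000+1.000000+0.333333=2.3333
k=3 load: inc=0.333333, refl=0.333333·1.000000=0.3333; V=2.000000+0.333333+0.333333=2.6667
k=4 src: inc=0.333333, refl=0.333333·0.333333=0.1111; V=2.333333+0.333333+0.111111=2.7778
k=5 load: inc=0.111111, refl=0.111111·1.000000=0.1111; V=2.666667+0.111111+0.111111=2.8889
k=6 src: inc=0.111111, refl=0.111111·0.333333=0.0370; V=2.777778+0.111111+0.037037=2.9259
k=7 load: inc=0.037037, refl=0.037037·1.000000=0.0370; V=2.888889+0.037037+0.037037=2.9630
k=8 src: inc=0.037037, refl=0.037037·0.333333=0.0123; V=2.925926+0.037037+0.012346=2.9753

0 0 source 1.0000
1 4 load 2.0000
2 8 source 2.3333
3 12 load 2.6667
4 16 source 2.7778
5 20 load 2.8889
6 24 source 2.9259
7 28 load 2.9630
8 32 source 2.9753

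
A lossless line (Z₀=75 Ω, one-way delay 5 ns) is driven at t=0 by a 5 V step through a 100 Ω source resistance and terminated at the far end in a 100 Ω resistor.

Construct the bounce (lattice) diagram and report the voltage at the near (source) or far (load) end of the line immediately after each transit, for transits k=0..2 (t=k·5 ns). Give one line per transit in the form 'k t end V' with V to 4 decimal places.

Γ_L=0.142857, Γ_S=0.142857; launch V₁=5·75/175=2.142857
k=0 src: V=2.1429
k=1 load: inc=2.142857, refl=2.142857·0.142857=0.3061; V=0.000000+2.142857+0.306122=2.4490
k=2 src: inc=0.306122, refl=0.306122·0.142857=0.0437; V=2.142857+0.306122+0.043732=2.4927

0 0 source 2.1429
1 5 load 2.4490
2 10 source 2.4927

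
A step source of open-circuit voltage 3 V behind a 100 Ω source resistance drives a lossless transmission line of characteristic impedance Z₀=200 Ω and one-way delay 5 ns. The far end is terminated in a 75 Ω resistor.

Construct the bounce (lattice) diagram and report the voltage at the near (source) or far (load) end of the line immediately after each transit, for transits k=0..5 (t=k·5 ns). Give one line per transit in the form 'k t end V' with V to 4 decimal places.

Γ_L=-0.454545, Γ_S=-0.333333; launch V₁=3·200/300=2.000000
k=0 src: V=2.0000
k=1 load: inc=2.000000, refl=2.000000·-0.454545=-0.9091; V=0.000000+2.000000+-0.909091=1.0909
k=2 src: inc=-0.909091, refl=-0.909091·-0.333333=0.3030; V=2.000000+-0.909091+0.303030=1.3939
k=3 load: inc=0.303030, refl=0.303030·-0.454545=-0.1377; V=1.090909+0.303030+-0.137741=1.2562
k=4 src: inc=-0.137741, refl=-0.137741·-0.333333=0.0459; V=1.393939+-0.137741+0.045914=1.3021
k=5 load: inc=0.045914, refl=0.045914·-0.454545=-0.0209; V=1.256198+0.045914+-0.020870=1.2812

0 0 source 2.0000
1 5 load 1.0909
2 10 source 1.3939
3 15 load 1.2562
4 20 source 1.3021
5 25 load 1.2812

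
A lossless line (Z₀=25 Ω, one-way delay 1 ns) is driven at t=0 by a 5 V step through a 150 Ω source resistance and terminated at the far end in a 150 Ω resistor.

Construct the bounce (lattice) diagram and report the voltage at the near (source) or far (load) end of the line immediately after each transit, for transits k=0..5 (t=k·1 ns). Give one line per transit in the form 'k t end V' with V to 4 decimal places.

0 0 source 0.7143
1 1 load 1.2245
2 2 source 1.5889
3 3 load 1.8492
4 4 source 2.0352
5 5 load 2.1680

Γ_L=0.714286, Γ_S=0.714286; launch V₁=5·25/175=0.714286
k=0 src: V=0.7143
k=1 load: inc=0.714286, refl=0.714286·0.714286=0.5102; V=0.000000+0.714286+0.510204=1.2245
k=2 src: inc=0.510204, refl=0.510204·0.714286=0.3644; V=0.714286+0.510204+0.364431=1.5889
k=3 load: inc=0.364431, refl=0.364431·0.714286=0.2603; V=1.224490+0.364431+0.260308=1.8492
k=4 src: inc=0.260308, refl=0.260308·0.714286=0.1859; V=1.588921+0.260308+0.185934=2.0352
k=5 load: inc=0.185934, refl=0.185934·0.714286=0.1328; V=1.849229+0.185934+0.132810=2.1680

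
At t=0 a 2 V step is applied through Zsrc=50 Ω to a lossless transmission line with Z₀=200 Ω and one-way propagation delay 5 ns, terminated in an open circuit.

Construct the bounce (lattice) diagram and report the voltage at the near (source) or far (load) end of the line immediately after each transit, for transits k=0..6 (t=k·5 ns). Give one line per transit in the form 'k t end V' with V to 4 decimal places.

Γ_L=1.000000, Γ_S=-0.600000; launch V₁=2·200/250=1.600000
k=0 src: V=1.6000
k=1 load: inc=1.600000, refl=1.600000·1.000000=1.6000; V=0.000000+1.600000+1.600000=3.2000
k=2 src: inc=1.600000, refl=1.600000·-0.600000=-0.9600; V=1.600000+1.600000+-0.960000=2.2400
k=3 load: inc=-0.960000, refl=-0.960000·1.000000=-0.9600; V=3.200000+-0.960000+-0.960000=1.2800
k=4 src: inc=-0.960000, refl=-0.960000·-0.600000=0.5760; V=2.240000+-0.960000+0.576000=1.8560
k=5 load: inc=0.576000, refl=0.576000·1.000000=0.5760; V=1.280000+0.576000+0.576000=2.4320
k=6 src: inc=0.576000, refl=0.576000·-0.600000=-0.3456; V=1.856000+0.576000+-0.345600=2.0864

0 0 source 1.6000
1 5 load 3.2000
2 10 source 2.2400
3 15 load 1.2800
4 20 source 1.8560
5 25 load 2.4320
6 30 source 2.0864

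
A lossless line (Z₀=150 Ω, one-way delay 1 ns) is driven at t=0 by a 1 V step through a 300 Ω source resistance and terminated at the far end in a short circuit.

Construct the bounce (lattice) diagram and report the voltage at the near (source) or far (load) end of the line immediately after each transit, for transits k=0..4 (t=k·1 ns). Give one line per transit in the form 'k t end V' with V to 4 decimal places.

0 0 source 0.3333
1 1 load 0.0000
2 2 source -0.1111
3 3 load 0.0000
4 4 source 0.0370

Γ_L=-1.000000, Γ_S=0.333333; launch V₁=1·150/450=0.333333
k=0 src: V=0.3333
k=1 load: inc=0.333333, refl=0.333333·-1.000000=-0.3333; V=0.000000+0.333333+-0.333333=0.0000
k=2 src: inc=-0.333333, refl=-0.333333·0.333333=-0.1111; V=0.333333+-0.333333+-0.111111=-0.1111
k=3 load: inc=-0.111111, refl=-0.111111·-1.000000=0.1111; V=0.000000+-0.111111+0.111111=0.0000
k=4 src: inc=0.111111, refl=0.111111·0.333333=0.0370; V=-0.111111+0.111111+0.037037=0.0370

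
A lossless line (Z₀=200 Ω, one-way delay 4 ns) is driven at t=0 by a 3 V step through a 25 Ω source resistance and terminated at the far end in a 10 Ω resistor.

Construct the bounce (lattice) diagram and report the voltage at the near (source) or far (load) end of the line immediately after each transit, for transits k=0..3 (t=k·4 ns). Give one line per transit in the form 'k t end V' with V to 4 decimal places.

0 0 source 2.6667
1 4 load 0.2540
2 8 source 2.1305
3 12 load 0.4327

Γ_L=-0.904762, Γ_S=-0.777778; launch V₁=3·200/225=2.666667
k=0 src: V=2.6667
k=1 load: inc=2.666667, refl=2.666667·-0.904762=-2.4127; V=0.000000+2.666667+-2.412698=0.2540
k=2 src: inc=-2.412698, refl=-2.412698·-0.777778=1.8765; V=2.666667+-2.412698+1.876543=2.1305
k=3 load: inc=1.876543, refl=1.876543·-0.904762=-1.6978; V=0.253968+1.876543+-1.697825=0.4327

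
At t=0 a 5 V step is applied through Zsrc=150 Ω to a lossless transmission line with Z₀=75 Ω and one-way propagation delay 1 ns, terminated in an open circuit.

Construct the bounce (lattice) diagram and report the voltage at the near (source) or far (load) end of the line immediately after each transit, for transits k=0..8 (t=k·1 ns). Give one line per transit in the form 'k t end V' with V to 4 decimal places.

Γ_L=1.000000, Γ_S=0.333333; launch V₁=5·75/225=1.666667
k=0 src: V=1.6667
k=1 load: inc=1.666667, refl=1.666667·1.000000=1.6667; V=0.000000+1.666667+1.666667=3.3333
k=2 src: inc=1.666667, refl=1.666667·0.333333=0.5556; V=1.666667+1.666667+0.555556=3.8889
k=3 load: inc=0.555556, refl=0.555556·1.000000=0.5556; V=3.333333+0.555556+0.555556=4.4444
k=4 src: inc=0.555556, refl=0.555556·0.333333=0.1852; V=3.888889+0.555556+0.185185=4.6296
k=5 load: inc=0.185185, refl=0.185185·1.000000=0.1852; V=4.444444+0.185185+0.185185=4.8148
k=6 src: inc=0.185185, refl=0.185185·0.333333=0.0617; V=4.629630+0.185185+0.061728=4.8765
k=7 load: inc=0.061728, refl=0.061728·1.000000=0.0617; V=4.814815+0.061728+0.061728=4.9383
k=8 src: inc=0.061728, refl=0.061728·0.333333=0.0206; V=4.876543+0.061728+0.020576=4.9588

0 0 source 1.6667
1 1 load 3.3333
2 2 source 3.8889
3 3 load 4.4444
4 4 source 4.6296
5 5 load 4.8148
6 6 source 4.8765
7 7 load 4.9383
8 8 source 4.9588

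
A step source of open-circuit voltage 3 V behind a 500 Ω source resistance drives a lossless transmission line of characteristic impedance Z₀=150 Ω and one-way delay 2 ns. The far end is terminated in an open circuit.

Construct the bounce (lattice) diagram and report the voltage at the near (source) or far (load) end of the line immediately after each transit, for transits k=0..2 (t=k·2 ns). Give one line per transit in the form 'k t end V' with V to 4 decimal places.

Γ_L=1.000000, Γ_S=0.538462; launch V₁=3·150/650=0.692308
k=0 src: V=0.6923
k=1 load: inc=0.692308, refl=0.692308·1.000000=0.6923; V=0.000000+0.692308+0.692308=1.3846
k=2 src: inc=0.692308, refl=0.692308·0.538462=0.3728; V=0.692308+0.692308+0.372781=1.7574

0 0 source 0.6923
1 2 load 1.3846
2 4 source 1.7574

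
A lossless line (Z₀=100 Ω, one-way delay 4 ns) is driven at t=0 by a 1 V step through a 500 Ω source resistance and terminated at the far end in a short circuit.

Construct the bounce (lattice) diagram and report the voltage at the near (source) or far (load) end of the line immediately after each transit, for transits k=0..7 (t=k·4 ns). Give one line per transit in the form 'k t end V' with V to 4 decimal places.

0 0 source 0.1667
1 4 load 0.0000
2 8 source -0.1111
3 12 load 0.0000
4 16 source 0.0741
5 20 load 0.0000
6 24 source -0.0494
7 28 load 0.0000

Γ_L=-1.000000, Γ_S=0.666667; launch V₁=1·100/600=0.166667
k=0 src: V=0.1667
k=1 load: inc=0.166667, refl=0.166667·-1.000000=-0.1667; V=0.000000+0.166667+-0.166667=0.0000
k=2 src: inc=-0.166667, refl=-0.166667·0.666667=-0.1111; V=0.166667+-0.166667+-0.111111=-0.1111
k=3 load: inc=-0.111111, refl=-0.111111·-1.000000=0.1111; V=0.000000+-0.111111+0.111111=0.0000
k=4 src: inc=0.111111, refl=0.111111·0.666667=0.0741; V=-0.111111+0.111111+0.074074=0.0741
k=5 load: inc=0.074074, refl=0.074074·-1.000000=-0.0741; V=0.000000+0.074074+-0.074074=0.0000
k=6 src: inc=-0.074074, refl=-0.074074·0.666667=-0.0494; V=0.074074+-0.074074+-0.049383=-0.0494
k=7 load: inc=-0.049383, refl=-0.049383·-1.000000=0.0494; V=0.000000+-0.049383+0.049383=0.0000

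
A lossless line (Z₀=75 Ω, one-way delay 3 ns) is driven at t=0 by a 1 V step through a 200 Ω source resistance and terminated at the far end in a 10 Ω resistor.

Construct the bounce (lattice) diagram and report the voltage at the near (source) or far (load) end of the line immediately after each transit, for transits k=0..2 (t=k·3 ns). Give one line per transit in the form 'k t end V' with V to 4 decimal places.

Γ_L=-0.764706, Γ_S=0.454545; launch V₁=1·75/275=0.272727
k=0 src: V=0.2727
k=1 load: inc=0.272727, refl=0.272727·-0.764706=-0.2086; V=0.000000+0.272727+-0.208556=0.0642
k=2 src: inc=-0.208556, refl=-0.208556·0.454545=-0.0948; V=0.272727+-0.208556+-0.094798=-0.0306

0 0 source 0.2727
1 3 load 0.0642
2 6 source -0.0306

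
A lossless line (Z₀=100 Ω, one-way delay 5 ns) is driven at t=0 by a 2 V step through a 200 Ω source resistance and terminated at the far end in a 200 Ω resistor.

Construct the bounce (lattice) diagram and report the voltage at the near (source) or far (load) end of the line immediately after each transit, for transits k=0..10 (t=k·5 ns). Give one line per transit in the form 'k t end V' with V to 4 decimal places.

0 0 source 0.6667
1 5 load 0.8889
2 10 source 0.9630
3 15 load 0.9877
4 20 source 0.9959
5 25 load 0.9986
6 30 source 0.9995
7 35 load 0.9998
8 40 source 0.9999
9 45 load 1.0000
10 50 source 1.0000

Γ_L=0.333333, Γ_S=0.333333; launch V₁=2·100/300=0.666667
k=0 src: V=0.6667
k=1 load: inc=0.666667, refl=0.666667·0.333333=0.2222; V=0.000000+0.666667+0.222222=0.8889
k=2 src: inc=0.222222, refl=0.222222·0.333333=0.0741; V=0.666667+0.222222+0.074074=0.9630
k=3 load: inc=0.074074, refl=0.074074·0.333333=0.0247; V=0.888889+0.074074+0.024691=0.9877
k=4 src: inc=0.024691, refl=0.024691·0.333333=0.0082; V=0.962963+0.024691+0.008230=0.9959
k=5 load: inc=0.008230, refl=0.008230·0.333333=0.0027; V=0.987654+0.008230+0.002743=0.9986
k=6 src: inc=0.002743, refl=0.002743·0.333333=0.0009; V=0.995885+0.002743+0.000914=0.9995
k=7 load: inc=0.000914, refl=0.000914·0.333333=0.0003; V=0.998628+0.000914+0.000305=0.9998
k=8 src: inc=0.000305, refl=0.000305·0.333333=0.0001; V=0.999543+0.000305+0.000102=0.9999
k=9 load: inc=0.000102, refl=0.000102·0.333333=0.0000; V=0.999848+0.000102+0.000034=1.0000
k=10 src: inc=0.000034, refl=0.000034·0.333333=0.0000; V=0.999949+0.000034+0.000011=1.0000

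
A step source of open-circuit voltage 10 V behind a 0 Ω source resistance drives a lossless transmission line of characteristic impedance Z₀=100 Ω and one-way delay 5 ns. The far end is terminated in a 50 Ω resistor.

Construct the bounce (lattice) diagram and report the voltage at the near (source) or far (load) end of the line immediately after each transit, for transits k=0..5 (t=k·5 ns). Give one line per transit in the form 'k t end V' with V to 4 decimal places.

Γ_L=-0.333333, Γ_S=-1.000000; launch V₁=10·100/100=10.000000
k=0 src: V=10.0000
k=1 load: inc=10.000000, refl=10.000000·-0.333333=-3.3333; V=0.000000+10.000000+-3.333333=6.6667
k=2 src: inc=-3.333333, refl=-3.333333·-1.000000=3.3333; V=10.000000+-3.333333+3.333333=10.0000
k=3 load: inc=3.333333, refl=3.333333·-0.333333=-1.1111; V=6.666667+3.333333+-1.111111=8.8889
k=4 src: inc=-1.111111, refl=-1.111111·-1.000000=1.1111; V=10.000000+-1.111111+1.111111=10.0000
k=5 load: inc=1.111111, refl=1.111111·-0.333333=-0.3704; V=8.888889+1.111111+-0.370370=9.6296

0 0 source 10.0000
1 5 load 6.6667
2 10 source 10.0000
3 15 load 8.8889
4 20 source 10.0000
5 25 load 9.6296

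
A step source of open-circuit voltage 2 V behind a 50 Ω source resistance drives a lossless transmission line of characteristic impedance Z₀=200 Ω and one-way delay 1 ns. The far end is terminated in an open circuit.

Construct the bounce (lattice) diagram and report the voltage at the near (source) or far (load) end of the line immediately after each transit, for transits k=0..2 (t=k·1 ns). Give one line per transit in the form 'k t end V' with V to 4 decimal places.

0 0 source 1.6000
1 1 load 3.2000
2 2 source 2.2400

Γ_L=1.000000, Γ_S=-0.600000; launch V₁=2·200/250=1.600000
k=0 src: V=1.6000
k=1 load: inc=1.600000, refl=1.600000·1.000000=1.6000; V=0.000000+1.600000+1.600000=3.2000
k=2 src: inc=1.600000, refl=1.600000·-0.600000=-0.9600; V=1.600000+1.600000+-0.960000=2.2400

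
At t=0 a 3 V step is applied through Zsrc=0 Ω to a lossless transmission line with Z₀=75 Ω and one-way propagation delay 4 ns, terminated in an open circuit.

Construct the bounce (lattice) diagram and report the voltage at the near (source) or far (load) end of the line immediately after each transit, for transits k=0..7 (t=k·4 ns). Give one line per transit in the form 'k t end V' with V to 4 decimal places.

Γ_L=1.000000, Γ_S=-1.000000; launch V₁=3·75/75=3.000000
k=0 src: V=3.0000
k=1 load: inc=3.000000, refl=3.000000·1.000000=3.0000; V=0.000000+3.000000+3.000000=6.0000
k=2 src: inc=3.000000, refl=3.000000·-1.000000=-3.0000; V=3.000000+3.000000+-3.000000=3.0000
k=3 load: inc=-3.000000, refl=-3.000000·1.000000=-3.0000; V=6.000000+-3.000000+-3.000000=0.0000
k=4 src: inc=-3.000000, refl=-3.000000·-1.000000=3.0000; V=3.000000+-3.000000+3.000000=3.0000
k=5 load: inc=3.000000, refl=3.000000·1.000000=3.0000; V=0.000000+3.000000+3.000000=6.0000
k=6 src: inc=3.000000, refl=3.000000·-1.000000=-3.0000; V=3.000000+3.000000+-3.000000=3.0000
k=7 load: inc=-3.000000, refl=-3.000000·1.000000=-3.0000; V=6.000000+-3.000000+-3.000000=0.0000

0 0 source 3.0000
1 4 load 6.0000
2 8 source 3.0000
3 12 load 0.0000
4 16 source 3.0000
5 20 load 6.0000
6 24 source 3.0000
7 28 load 0.0000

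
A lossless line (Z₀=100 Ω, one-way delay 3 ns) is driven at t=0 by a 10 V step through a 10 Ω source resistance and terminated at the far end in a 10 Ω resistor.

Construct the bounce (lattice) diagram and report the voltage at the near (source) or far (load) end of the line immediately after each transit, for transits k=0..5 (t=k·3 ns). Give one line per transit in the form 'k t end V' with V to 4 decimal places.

Γ_L=-0.818182, Γ_S=-0.818182; launch V₁=10·100/110=9.090909
k=0 src: V=9.0909
k=1 load: inc=9.090909, refl=9.090909·-0.818182=-7.4380; V=0.000000+9.090909+-7.438017=1.6529
k=2 src: inc=-7.438017, refl=-7.438017·-0.818182=6.0856; V=9.090909+-7.438017+6.085650=7.7385
k=3 load: inc=6.085650, refl=6.085650·-0.818182=-4.9792; V=1.652893+6.085650+-4.979168=2.7594
k=4 src: inc=-4.979168, refl=-4.979168·-0.818182=4.0739; V=7.738542+-4.979168+4.073865=6.8332
k=5 load: inc=4.073865, refl=4.073865·-0.818182=-3.3332; V=2.759374+4.073865+-3.333162=3.5001

0 0 source 9.0909
1 3 load 1.6529
2 6 source 7.7385
3 9 load 2.7594
4 12 source 6.8332
5 15 load 3.5001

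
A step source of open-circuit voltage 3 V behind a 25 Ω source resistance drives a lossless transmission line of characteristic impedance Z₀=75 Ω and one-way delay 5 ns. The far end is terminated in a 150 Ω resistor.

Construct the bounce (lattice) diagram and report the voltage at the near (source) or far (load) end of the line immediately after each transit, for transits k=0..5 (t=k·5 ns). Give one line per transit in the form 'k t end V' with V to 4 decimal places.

0 0 source 2.2500
1 5 load 3.0000
2 10 source 2.6250
3 15 load 2.5000
4 20 source 2.5625
5 25 load 2.5833

Γ_L=0.333333, Γ_S=-0.500000; launch V₁=3·75/100=2.250000
k=0 src: V=2.2500
k=1 load: inc=2.250000, refl=2.250000·0.333333=0.7500; V=0.000000+2.250000+0.750000=3.0000
k=2 src: inc=0.750000, refl=0.750000·-0.500000=-0.3750; V=2.250000+0.750000+-0.375000=2.6250
k=3 load: inc=-0.375000, refl=-0.375000·0.333333=-0.1250; V=3.000000+-0.375000+-0.125000=2.5000
k=4 src: inc=-0.125000, refl=-0.125000·-0.500000=0.0625; V=2.625000+-0.125000+0.062500=2.5625
k=5 load: inc=0.062500, refl=0.062500·0.333333=0.0208; V=2.500000+0.062500+0.020833=2.5833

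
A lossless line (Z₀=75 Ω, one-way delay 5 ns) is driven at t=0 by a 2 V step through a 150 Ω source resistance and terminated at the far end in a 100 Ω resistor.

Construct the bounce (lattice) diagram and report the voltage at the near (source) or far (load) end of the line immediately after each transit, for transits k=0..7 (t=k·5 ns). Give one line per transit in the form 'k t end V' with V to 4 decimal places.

0 0 source 0.6667
1 5 load 0.7619
2 10 source 0.7937
3 15 load 0.7982
4 20 source 0.7997
5 25 load 0.7999
6 30 source 0.8000
7 35 load 0.8000

Γ_L=0.142857, Γ_S=0.333333; launch V₁=2·75/225=0.666667
k=0 src: V=0.6667
k=1 load: inc=0.666667, refl=0.666667·0.142857=0.0952; V=0.000000+0.666667+0.095238=0.7619
k=2 src: inc=0.095238, refl=0.095238·0.333333=0.0317; V=0.666667+0.095238+0.031746=0.7937
k=3 load: inc=0.031746, refl=0.031746·0.142857=0.0045; V=0.761905+0.031746+0.004535=0.7982
k=4 src: inc=0.004535, refl=0.004535·0.333333=0.0015; V=0.793651+0.004535+0.001512=0.7997
k=5 load: inc=0.001512, refl=0.001512·0.142857=0.0002; V=0.798186+0.001512+0.000216=0.7999
k=6 src: inc=0.000216, refl=0.000216·0.333333=0.0001; V=0.799698+0.000216+0.000072=0.8000
k=7 load: inc=0.000072, refl=0.000072·0.142857=0.0000; V=0.799914+0.000072+0.000010=0.8000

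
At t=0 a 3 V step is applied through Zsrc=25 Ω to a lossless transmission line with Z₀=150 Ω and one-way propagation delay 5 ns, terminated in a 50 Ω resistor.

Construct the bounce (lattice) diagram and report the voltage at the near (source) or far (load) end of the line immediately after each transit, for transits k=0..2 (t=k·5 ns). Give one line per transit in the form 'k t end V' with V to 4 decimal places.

0 0 source 2.5714
1 5 load 1.2857
2 10 source 2.2041

Γ_L=-0.500000, Γ_S=-0.714286; launch V₁=3·150/175=2.571429
k=0 src: V=2.5714
k=1 load: inc=2.571429, refl=2.571429·-0.500000=-1.2857; V=0.000000+2.571429+-1.285714=1.2857
k=2 src: inc=-1.285714, refl=-1.285714·-0.714286=0.9184; V=2.571429+-1.285714+0.918367=2.2041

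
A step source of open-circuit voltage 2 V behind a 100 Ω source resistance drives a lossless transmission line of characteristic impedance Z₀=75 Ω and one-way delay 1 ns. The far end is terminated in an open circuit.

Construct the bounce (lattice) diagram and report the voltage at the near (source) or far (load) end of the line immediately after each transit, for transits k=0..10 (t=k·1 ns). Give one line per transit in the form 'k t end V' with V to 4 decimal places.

0 0 source 0.8571
1 1 load 1.7143
2 2 source 1.8367
3 3 load 1.9592
4 4 source 1.9767
5 5 load 1.9942
6 6 source 1.9967
7 7 load 1.9992
8 8 source 1.9995
9 9 load 1.9999
10 10 source 1.9999

Γ_L=1.000000, Γ_S=0.142857; launch V₁=2·75/175=0.857143
k=0 src: V=0.8571
k=1 load: inc=0.857143, refl=0.857143·1.000000=0.8571; V=0.000000+0.857143+0.857143=1.7143
k=2 src: inc=0.857143, refl=0.857143·0.142857=0.1224; V=0.857143+0.857143+0.122449=1.8367
k=3 load: inc=0.122449, refl=0.122449·1.000000=0.1224; V=1.714286+0.122449+0.122449=1.9592
k=4 src: inc=0.122449, refl=0.122449·0.142857=0.0175; V=1.836735+0.122449+0.017493=1.9767
k=5 load: inc=0.017493, refl=0.017493·1.000000=0.0175; V=1.959184+0.017493+0.017493=1.9942
k=6 src: inc=0.017493, refl=0.017493·0.142857=0.0025; V=1.976676+0.017493+0.002499=1.9967
k=7 load: inc=0.002499, refl=0.002499·1.000000=0.0025; V=1.994169+0.002499+0.002499=1.9992
k=8 src: inc=0.002499, refl=0.002499·0.142857=0.0004; V=1.996668+0.002499+0.000357=1.9995
k=9 load: inc=0.000357, refl=0.000357·1.000000=0.0004; V=1.999167+0.000357+0.000357=1.9999
k=10 src: inc=0.000357, refl=0.000357·0.142857=0.0001; V=1.999524+0.000357+0.000051=1.9999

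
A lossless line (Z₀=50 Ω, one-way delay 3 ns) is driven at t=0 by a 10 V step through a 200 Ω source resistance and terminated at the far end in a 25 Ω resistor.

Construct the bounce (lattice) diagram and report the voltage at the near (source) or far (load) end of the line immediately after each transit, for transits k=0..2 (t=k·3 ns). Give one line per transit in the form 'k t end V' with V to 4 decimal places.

Γ_L=-0.333333, Γ_S=0.600000; launch V₁=10·50/250=2.000000
k=0 src: V=2.0000
k=1 load: inc=2.000000, refl=2.000000·-0.333333=-0.6667; V=0.000000+2.000000+-0.666667=1.3333
k=2 src: inc=-0.666667, refl=-0.666667·0.600000=-0.4000; V=2.000000+-0.666667+-0.400000=0.9333

0 0 source 2.0000
1 3 load 1.3333
2 6 source 0.9333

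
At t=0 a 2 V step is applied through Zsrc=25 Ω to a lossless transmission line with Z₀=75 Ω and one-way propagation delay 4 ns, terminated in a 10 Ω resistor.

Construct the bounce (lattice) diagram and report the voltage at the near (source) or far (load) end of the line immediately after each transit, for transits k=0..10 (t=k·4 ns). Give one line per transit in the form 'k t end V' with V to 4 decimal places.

0 0 source 1.5000
1 4 load 0.3529
2 8 source 0.9265
3 12 load 0.4879
4 16 source 0.7072
5 20 load 0.5395
6 24 source 0.6233
7 28 load 0.5592
8 32 source 0.5913
9 36 load 0.5668
10 40 source 0.5790

Γ_L=-0.764706, Γ_S=-0.500000; launch V₁=2·75/100=1.500000
k=0 src: V=1.5000
k=1 load: inc=1.500000, refl=1.500000·-0.764706=-1.1471; V=0.000000+1.500000+-1.147059=0.3529
k=2 src: inc=-1.147059, refl=-1.147059·-0.500000=0.5735; V=1.500000+-1.147059+0.573529=0.9265
k=3 load: inc=0.573529, refl=0.573529·-0.764706=-0.4386; V=0.352941+0.573529+-0.438581=0.4879
k=4 src: inc=-0.438581, refl=-0.438581·-0.500000=0.2193; V=0.926471+-0.438581+0.219291=0.7072
k=5 load: inc=0.219291, refl=0.219291·-0.764706=-0.1677; V=0.487889+0.219291+-0.167693=0.5395
k=6 src: inc=-0.167693, refl=-0.167693·-0.500000=0.0838; V=0.707180+-0.167693+0.083846=0.6233
k=7 load: inc=0.083846, refl=0.083846·-0.764706=-0.0641; V=0.539487+0.083846+-0.064118=0.5592
k=8 src: inc=-0.064118, refl=-0.064118·-0.500000=0.0321; V=0.623334+-0.064118+0.032059=0.5913
k=9 load: inc=0.032059, refl=0.032059·-0.764706=-0.0245; V=0.559216+0.032059+-0.024516=0.5668
k=10 src: inc=-0.024516, refl=-0.024516·-0.500000=0.0123; V=0.591275+-0.024516+0.012258=0.5790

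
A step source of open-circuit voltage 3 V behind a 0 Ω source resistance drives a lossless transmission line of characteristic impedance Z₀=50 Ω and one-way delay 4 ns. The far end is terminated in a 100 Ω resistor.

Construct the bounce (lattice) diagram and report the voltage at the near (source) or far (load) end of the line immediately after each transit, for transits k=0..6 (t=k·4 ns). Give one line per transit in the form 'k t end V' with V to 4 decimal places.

Γ_L=0.333333, Γ_S=-1.000000; launch V₁=3·50/50=3.000000
k=0 src: V=3.0000
k=1 load: inc=3.000000, refl=3.000000·0.333333=1.0000; V=0.000000+3.000000+1.000000=4.0000
k=2 src: inc=1.000000, refl=1.000000·-1.000000=-1.0000; V=3.000000+1.000000+-1.000000=3.0000
k=3 load: inc=-1.000000, refl=-1.000000·0.333333=-0.3333; V=4.000000+-1.000000+-0.333333=2.6667
k=4 src: inc=-0.333333, refl=-0.333333·-1.000000=0.3333; V=3.000000+-0.333333+0.333333=3.0000
k=5 load: inc=0.333333, refl=0.333333·0.333333=0.1111; V=2.666667+0.333333+0.111111=3.1111
k=6 src: inc=0.111111, refl=0.111111·-1.000000=-0.1111; V=3.000000+0.111111+-0.111111=3.0000

0 0 source 3.0000
1 4 load 4.0000
2 8 source 3.0000
3 12 load 2.6667
4 16 source 3.0000
5 20 load 3.1111
6 24 source 3.0000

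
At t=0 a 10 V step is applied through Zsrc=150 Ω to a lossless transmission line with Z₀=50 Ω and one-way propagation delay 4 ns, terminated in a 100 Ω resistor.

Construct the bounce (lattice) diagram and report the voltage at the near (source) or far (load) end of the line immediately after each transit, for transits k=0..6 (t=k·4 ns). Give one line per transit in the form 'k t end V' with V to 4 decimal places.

0 0 source 2.5000
1 4 load 3.3333
2 8 source 3.7500
3 12 load 3.8889
4 16 source 3.9583
5 20 load 3.9815
6 24 source 3.9931

Γ_L=0.333333, Γ_S=0.500000; launch V₁=10·50/200=2.500000
k=0 src: V=2.5000
k=1 load: inc=2.500000, refl=2.500000·0.333333=0.8333; V=0.000000+2.500000+0.833333=3.3333
k=2 src: inc=0.833333, refl=0.833333·0.500000=0.4167; V=2.500000+0.833333+0.416667=3.7500
k=3 load: inc=0.416667, refl=0.416667·0.333333=0.1389; V=3.333333+0.416667+0.138889=3.8889
k=4 src: inc=0.138889, refl=0.138889·0.500000=0.0694; V=3.750000+0.138889+0.069444=3.9583
k=5 load: inc=0.069444, refl=0.069444·0.333333=0.0231; V=3.888889+0.069444+0.023148=3.9815
k=6 src: inc=0.023148, refl=0.023148·0.500000=0.0116; V=3.958333+0.023148+0.011574=3.9931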